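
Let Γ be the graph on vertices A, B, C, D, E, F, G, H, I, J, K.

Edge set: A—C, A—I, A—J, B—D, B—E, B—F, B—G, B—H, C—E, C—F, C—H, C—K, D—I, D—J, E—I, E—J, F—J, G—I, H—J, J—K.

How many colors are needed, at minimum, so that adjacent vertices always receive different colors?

A and J are adjacent, so at least 2 colors are needed.
A valid assignment using 2 colors: A=2, B=1, C=1, D=2, E=2, F=2, G=2, H=2, I=1, J=1, K=2. No two adjacent vertices share a color.

2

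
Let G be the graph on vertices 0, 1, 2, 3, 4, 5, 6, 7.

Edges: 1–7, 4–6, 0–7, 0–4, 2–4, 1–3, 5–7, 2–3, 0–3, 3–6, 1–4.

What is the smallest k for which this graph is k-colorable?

1 and 4 are adjacent, so at least 2 colors are needed.
2 colors suffice: 0=b, 1=b, 2=b, 3=a, 4=a, 5=b, 6=b, 7=a. Each edge has distinct colors on its endpoints.

2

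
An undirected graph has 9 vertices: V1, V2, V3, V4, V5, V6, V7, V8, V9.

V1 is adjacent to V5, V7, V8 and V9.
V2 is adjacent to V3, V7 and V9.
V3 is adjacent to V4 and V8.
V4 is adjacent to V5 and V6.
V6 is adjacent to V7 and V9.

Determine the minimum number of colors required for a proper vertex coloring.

3

The cycle V2-V9-V6-V4-V3-V2 has odd length 5, so it cannot be 2-colored; at least 3 colors are needed.
One proper 3-coloring: V1=1, V2=3, V3=1, V4=2, V5=3, V6=1, V7=2, V8=2, V9=2. No two adjacent vertices share a color.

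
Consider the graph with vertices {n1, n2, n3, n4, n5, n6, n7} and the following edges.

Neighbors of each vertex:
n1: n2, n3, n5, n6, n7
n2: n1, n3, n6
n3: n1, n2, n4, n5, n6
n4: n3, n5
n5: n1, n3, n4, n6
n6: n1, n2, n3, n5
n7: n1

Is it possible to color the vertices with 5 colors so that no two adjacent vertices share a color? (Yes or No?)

Yes

The chromatic number is 4. n1, n3, n5, n6 form a clique, so at least 4 colors are needed.
4 colors suffice: color 1 → {n3, n7}; color 2 → {n1, n4}; color 3 → {n6}; color 4 → {n2, n5}.
Since 5 ≥ 4, a proper 5-coloring certainly exists.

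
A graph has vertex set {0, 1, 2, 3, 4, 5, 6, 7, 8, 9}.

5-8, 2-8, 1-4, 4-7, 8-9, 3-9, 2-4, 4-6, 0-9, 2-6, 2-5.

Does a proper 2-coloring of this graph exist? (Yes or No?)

2, 4, 6 are pairwise adjacent, so at least 3 colors are needed.
So 2 colors are not enough.

No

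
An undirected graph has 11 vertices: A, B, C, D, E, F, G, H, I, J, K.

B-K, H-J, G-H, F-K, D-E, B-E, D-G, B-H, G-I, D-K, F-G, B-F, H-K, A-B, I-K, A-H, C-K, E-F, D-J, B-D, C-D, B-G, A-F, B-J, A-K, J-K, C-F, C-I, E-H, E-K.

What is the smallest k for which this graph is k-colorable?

A, B, H, K are mutually adjacent (a clique of size 4), so at least 4 colors are needed.
4 colors suffice: color 1 → {G, K}; color 2 → {B, C}; color 3 → {D, F, H, I}; color 4 → {A, E, J}. No two adjacent vertices share a color.

4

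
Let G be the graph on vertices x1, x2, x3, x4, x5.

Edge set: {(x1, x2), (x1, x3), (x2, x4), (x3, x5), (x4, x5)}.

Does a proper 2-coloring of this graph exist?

The cycle x1-x3-x5-x4-x2-x1 has odd length 5, so it cannot be 2-colored; at least 3 colors are needed.
So 2 colors are not enough.

No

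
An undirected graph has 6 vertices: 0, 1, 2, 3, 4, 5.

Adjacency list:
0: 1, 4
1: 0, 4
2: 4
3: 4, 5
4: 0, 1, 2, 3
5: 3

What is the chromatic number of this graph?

3

0, 1, 4 are pairwise adjacent, so at least 3 colors are needed.
One proper 3-coloring: 0=blue, 1=green, 2=blue, 3=blue, 4=red, 5=red. Each edge has distinct colors on its endpoints.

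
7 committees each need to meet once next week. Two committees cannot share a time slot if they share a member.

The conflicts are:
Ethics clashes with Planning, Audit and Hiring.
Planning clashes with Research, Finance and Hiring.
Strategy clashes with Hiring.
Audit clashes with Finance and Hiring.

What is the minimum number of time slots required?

Ethics, Planning, Hiring are mutually in conflict, so at least 3 time slots are needed.
3 time slots suffice: Ethics=3, Planning=2, Strategy=2, Audit=2, Research=1, Finance=1, Hiring=1. Each listed conflict is separated.

3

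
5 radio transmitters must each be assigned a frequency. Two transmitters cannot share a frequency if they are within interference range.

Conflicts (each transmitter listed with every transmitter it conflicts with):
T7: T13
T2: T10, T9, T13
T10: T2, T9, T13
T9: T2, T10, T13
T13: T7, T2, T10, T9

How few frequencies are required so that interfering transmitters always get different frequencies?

T2, T10, T9, T13 all conflict with each other, so at least 4 frequencies are needed.
4 frequencies suffice: frequency 1 → {T13}; frequency 2 → {T7, T10}; frequency 3 → {T2}; frequency 4 → {T9}. Every pair that conflicts lands in different frequencies.

4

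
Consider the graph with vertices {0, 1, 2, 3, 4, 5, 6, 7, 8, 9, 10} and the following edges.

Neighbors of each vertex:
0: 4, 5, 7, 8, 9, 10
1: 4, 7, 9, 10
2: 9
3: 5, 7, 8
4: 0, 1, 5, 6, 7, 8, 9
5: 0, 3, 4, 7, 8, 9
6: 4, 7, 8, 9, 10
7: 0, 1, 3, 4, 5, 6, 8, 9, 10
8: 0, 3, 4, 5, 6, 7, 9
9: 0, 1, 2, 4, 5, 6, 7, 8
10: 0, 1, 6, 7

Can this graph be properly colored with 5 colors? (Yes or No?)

No

0, 4, 5, 7, 8, 9 form a clique, so at least 6 colors are needed.
So 5 colors are not enough.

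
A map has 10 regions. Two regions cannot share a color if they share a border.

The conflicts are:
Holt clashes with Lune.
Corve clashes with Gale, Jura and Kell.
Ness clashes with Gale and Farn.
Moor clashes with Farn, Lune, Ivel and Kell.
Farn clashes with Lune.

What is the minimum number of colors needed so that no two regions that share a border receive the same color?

Moor, Farn, Lune all conflict with each other, so at least 3 colors are needed.
A valid assignment using 3 colors: Holt=1, Corve=1, Ness=1, Gale=2, Moor=1, Farn=2, Lune=3, Ivel=2, Jura=2, Kell=2. No two conflicting regions share a color.

3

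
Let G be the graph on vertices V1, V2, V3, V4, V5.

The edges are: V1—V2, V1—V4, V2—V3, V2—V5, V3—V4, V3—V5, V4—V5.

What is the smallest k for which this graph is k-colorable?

3

V2, V3, V5 are pairwise adjacent, so at least 3 colors are needed.
3 colors suffice: V1=2, V2=1, V3=3, V4=1, V5=2. Every edge joins two different colors.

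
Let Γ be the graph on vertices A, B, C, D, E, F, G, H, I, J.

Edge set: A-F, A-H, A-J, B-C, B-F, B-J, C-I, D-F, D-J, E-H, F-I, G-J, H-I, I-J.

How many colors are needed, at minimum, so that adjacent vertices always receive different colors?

2

A and F are adjacent, so at least 2 colors are needed.
2 colors suffice: color 1 → {C, F, H, J}; color 2 → {A, B, D, E, G, I}. Every edge joins two different colors.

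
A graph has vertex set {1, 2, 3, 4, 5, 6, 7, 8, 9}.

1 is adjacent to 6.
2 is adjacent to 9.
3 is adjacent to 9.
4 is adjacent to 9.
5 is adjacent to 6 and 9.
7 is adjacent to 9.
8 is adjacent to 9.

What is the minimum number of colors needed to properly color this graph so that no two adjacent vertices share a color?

2

2 and 9 are adjacent, so at least 2 colors are needed.
2 colors suffice: 1=blue, 2=blue, 3=blue, 4=blue, 5=blue, 6=red, 7=blue, 8=blue, 9=red. No two adjacent vertices share a color.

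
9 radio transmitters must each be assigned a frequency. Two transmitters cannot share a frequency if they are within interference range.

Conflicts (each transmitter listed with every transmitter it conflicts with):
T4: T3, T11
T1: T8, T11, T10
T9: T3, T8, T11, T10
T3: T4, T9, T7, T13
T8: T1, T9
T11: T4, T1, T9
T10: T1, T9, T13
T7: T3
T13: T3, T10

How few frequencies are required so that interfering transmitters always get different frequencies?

2

T10 and T13 conflict, so at least 2 frequencies are needed.
2 frequencies suffice: frequency 1 → {T4, T1, T9, T7, T13}; frequency 2 → {T3, T8, T11, T10}. Each listed conflict is separated.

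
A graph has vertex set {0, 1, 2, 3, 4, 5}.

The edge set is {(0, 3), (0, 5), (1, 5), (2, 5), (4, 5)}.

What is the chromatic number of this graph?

2

0 and 3 are adjacent, so at least 2 colors are needed.
2 colors suffice: color a → {3, 5}; color b → {0, 1, 2, 4}. Every edge joins two different colors.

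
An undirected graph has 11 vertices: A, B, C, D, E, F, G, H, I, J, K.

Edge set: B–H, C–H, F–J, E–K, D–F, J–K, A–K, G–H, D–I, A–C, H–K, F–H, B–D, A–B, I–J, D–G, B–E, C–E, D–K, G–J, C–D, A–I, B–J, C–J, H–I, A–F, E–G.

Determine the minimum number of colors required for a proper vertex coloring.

2

I and J are adjacent, so at least 2 colors are needed.
A valid assignment using 2 colors: A=1, B=2, C=2, D=1, E=1, F=2, G=2, H=1, I=2, J=1, K=2. No two adjacent vertices share a color.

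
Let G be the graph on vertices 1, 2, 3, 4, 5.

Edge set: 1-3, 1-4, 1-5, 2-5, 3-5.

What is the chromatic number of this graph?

1, 3, 5 are pairwise adjacent, so at least 3 colors are needed.
3 colors suffice: color red → {1, 2}; color blue → {4, 5}; color green → {3}. Every edge joins two different colors.

3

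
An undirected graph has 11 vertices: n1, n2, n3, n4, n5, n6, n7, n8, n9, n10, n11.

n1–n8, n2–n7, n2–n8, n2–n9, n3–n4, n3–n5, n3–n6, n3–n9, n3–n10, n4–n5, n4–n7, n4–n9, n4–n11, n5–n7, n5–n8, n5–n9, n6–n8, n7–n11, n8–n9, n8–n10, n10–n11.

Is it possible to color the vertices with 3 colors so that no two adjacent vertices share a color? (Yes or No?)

n3, n4, n5, n9 are pairwise adjacent (a clique of size 4), so at least 4 colors are needed.
So 3 colors are not enough.

No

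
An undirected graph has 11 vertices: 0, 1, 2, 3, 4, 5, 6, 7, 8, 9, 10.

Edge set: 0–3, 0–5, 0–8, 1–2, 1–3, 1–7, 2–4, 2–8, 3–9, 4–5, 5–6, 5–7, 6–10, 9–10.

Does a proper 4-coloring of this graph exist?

Yes

The chromatic number is 3. The cycle 5-0-3-1-7-5 has odd length 5, so it cannot be 2-colored; at least 3 colors are needed.
3 colors suffice: color red → {2, 3, 5, 10}; color blue → {0, 1, 4, 6, 9}; color green → {7, 8}.
Since 4 ≥ 3, a proper 4-coloring certainly exists.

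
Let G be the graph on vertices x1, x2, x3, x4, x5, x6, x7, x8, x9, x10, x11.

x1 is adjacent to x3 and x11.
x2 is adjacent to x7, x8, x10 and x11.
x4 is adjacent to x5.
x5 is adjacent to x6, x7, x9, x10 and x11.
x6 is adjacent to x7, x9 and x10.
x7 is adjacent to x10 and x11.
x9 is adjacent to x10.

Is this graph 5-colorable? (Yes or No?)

The chromatic number is 4. x5, x6, x7, x10 form a clique, so at least 4 colors are needed.
One proper 4-coloring: x1=1, x2=1, x3=2, x4=2, x5=1, x6=4, x7=2, x8=2, x9=2, x10=3, x11=3.
Since 5 ≥ 4, a proper 5-coloring certainly exists.

Yes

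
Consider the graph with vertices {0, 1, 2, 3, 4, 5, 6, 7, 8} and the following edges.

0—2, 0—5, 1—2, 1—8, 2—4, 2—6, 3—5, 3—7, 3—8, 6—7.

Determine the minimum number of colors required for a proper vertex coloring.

2

2 and 4 are adjacent, so at least 2 colors are needed.
One proper 2-coloring: 0=blue, 1=blue, 2=red, 3=blue, 4=blue, 5=red, 6=blue, 7=red, 8=red. No two adjacent vertices share a color.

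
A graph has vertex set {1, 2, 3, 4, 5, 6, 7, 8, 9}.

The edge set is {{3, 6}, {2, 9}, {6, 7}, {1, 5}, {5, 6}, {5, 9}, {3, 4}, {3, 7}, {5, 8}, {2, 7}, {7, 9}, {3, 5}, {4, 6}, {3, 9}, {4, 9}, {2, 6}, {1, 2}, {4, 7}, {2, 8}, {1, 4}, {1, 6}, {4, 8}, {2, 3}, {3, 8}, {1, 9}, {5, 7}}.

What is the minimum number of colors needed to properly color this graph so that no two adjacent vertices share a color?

3, 5, 7, 9 form a clique, so at least 4 colors are needed.
4 colors suffice: color red → {1, 3}; color blue → {2, 4, 5}; color green → {6, 8, 9}; color yellow → {7}. No two adjacent vertices share a color.

4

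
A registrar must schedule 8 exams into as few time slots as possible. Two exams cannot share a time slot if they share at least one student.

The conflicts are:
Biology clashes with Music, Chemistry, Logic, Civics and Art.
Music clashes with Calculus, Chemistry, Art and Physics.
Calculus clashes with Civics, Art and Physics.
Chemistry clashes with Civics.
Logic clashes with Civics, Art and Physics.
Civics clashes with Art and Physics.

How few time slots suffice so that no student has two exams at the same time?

Biology, Logic, Civics, Art pairwise conflict, so at least 4 time slots are needed.
4 time slots suffice: time slot 1 → {Music, Civics}; time slot 2 → {Chemistry, Art, Physics}; time slot 3 → {Biology, Calculus}; time slot 4 → {Logic}. No two conflicting exams share a time slot.

4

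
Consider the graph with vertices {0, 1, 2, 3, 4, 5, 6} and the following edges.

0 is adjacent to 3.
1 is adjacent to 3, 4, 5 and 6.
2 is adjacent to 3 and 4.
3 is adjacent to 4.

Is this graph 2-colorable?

1, 3, 4 form a triangle, so at least 3 colors are needed.
So 2 colors are not enough.

No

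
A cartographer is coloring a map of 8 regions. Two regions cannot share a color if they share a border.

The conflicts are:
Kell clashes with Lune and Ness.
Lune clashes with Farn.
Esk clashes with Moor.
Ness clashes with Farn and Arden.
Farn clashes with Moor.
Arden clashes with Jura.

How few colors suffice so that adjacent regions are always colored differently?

Ness and Farn conflict, so at least 2 colors are needed.
2 colors suffice: color 1 → {Lune, Ness, Jura, Moor}; color 2 → {Kell, Esk, Farn, Arden}. Each listed conflict is separated.

2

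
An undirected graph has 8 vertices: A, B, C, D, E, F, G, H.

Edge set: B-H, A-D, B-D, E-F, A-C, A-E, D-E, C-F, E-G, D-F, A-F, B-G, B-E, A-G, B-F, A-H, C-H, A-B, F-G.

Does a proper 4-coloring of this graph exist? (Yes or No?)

No

A, B, D, E, F are pairwise adjacent (a clique of size 5), so at least 5 colors are needed.
So 4 colors are not enough.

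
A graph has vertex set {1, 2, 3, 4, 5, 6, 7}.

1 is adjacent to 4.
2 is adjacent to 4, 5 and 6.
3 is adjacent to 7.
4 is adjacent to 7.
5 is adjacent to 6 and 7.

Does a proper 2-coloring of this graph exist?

No

2, 5, 6 are mutually adjacent, so at least 3 colors are needed.
So 2 colors are not enough.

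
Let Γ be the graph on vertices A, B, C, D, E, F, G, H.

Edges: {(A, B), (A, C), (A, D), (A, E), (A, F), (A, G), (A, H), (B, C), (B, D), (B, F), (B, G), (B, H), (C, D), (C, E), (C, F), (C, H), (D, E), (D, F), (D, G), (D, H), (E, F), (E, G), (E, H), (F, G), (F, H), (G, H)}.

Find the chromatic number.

6

A, D, E, F, G, H form a clique, so at least 6 colors are needed.
6 colors suffice: color 1 → {D}; color 2 → {A}; color 3 → {H}; color 4 → {F}; color 5 → {B, E}; color 6 → {C, G}. Each edge has distinct colors on its endpoints.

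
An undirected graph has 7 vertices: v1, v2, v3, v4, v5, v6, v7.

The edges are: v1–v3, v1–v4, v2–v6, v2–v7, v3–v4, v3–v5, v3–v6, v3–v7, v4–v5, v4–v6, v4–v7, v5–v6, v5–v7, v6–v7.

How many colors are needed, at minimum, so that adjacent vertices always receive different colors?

v3, v4, v5, v6, v7 are mutually adjacent (a clique of size 5), so at least 5 colors are needed.
5 colors suffice: color 1 → {v1, v6}; color 2 → {v7}; color 3 → {v2, v3}; color 4 → {v4}; color 5 → {v5}. No two adjacent vertices share a color.

5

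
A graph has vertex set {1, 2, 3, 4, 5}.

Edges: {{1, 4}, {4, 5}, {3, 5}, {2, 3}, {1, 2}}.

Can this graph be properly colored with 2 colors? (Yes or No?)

No

The cycle 5-3-2-1-4-5 has odd length 5, so it cannot be 2-colored; at least 3 colors are needed.
So 2 colors are not enough.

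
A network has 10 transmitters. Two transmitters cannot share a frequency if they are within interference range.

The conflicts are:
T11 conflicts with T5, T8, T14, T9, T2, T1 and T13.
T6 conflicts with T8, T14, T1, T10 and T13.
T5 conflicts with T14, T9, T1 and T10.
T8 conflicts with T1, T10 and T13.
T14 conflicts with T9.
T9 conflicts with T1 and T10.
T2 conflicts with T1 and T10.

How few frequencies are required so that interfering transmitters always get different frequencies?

4

T11, T5, T9, T1 pairwise conflict, so at least 4 frequencies are needed.
4 frequencies suffice: T11=1, T6=4, T5=4, T8=3, T14=2, T9=3, T2=3, T1=2, T10=1, T13=2. Every pair that conflicts lands in different frequencies.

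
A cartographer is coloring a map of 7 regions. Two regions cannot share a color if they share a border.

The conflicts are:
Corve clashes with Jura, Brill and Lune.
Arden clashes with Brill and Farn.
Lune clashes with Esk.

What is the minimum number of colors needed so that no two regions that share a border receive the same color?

Corve and Jura conflict, so at least 2 colors are needed.
A valid assignment using 2 colors: Corve=1, Jura=2, Arden=1, Brill=2, Lune=2, Farn=2, Esk=1. Every pair that conflicts lands in different colors.

2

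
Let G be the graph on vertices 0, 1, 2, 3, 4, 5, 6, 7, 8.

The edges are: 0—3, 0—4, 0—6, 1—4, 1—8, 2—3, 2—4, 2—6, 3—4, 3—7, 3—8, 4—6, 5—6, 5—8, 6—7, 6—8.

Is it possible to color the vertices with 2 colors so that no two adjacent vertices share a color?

No

0, 3, 4 are pairwise adjacent, so at least 3 colors are needed.
So 2 colors are not enough.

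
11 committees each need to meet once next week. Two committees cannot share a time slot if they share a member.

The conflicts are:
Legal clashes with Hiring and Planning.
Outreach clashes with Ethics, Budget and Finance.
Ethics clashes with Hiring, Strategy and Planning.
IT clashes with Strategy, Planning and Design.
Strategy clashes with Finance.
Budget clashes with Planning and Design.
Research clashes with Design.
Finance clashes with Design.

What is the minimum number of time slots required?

2

Budget and Design conflict, so at least 2 time slots are needed.
A valid assignment using 2 time slots: Legal=2, Outreach=1, Ethics=2, Hiring=1, IT=2, Strategy=1, Budget=2, Planning=1, Research=2, Finance=2, Design=1. Every pair that conflicts lands in different time slots.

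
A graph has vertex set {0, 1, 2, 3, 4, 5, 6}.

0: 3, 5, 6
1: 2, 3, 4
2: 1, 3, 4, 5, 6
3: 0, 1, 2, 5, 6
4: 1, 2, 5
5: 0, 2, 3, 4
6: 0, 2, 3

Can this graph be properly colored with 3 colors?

The chromatic number is 3. 0, 3, 5 form a triangle, so at least 3 colors are needed.
3 colors suffice: color red → {0, 2}; color blue → {3, 4}; color green → {1, 5, 6}.
That is already a proper 3-coloring.

Yes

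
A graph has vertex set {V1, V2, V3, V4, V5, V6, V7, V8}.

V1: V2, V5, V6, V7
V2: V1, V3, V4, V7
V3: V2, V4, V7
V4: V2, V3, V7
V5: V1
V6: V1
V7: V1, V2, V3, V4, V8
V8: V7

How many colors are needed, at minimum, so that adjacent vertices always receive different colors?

V2, V3, V4, V7 are pairwise adjacent (a clique of size 4), so at least 4 colors are needed.
4 colors suffice: V1=G, V2=B, V3=G, V4=Y, V5=R, V6=R, V7=R, V8=B. Every edge joins two different colors.

4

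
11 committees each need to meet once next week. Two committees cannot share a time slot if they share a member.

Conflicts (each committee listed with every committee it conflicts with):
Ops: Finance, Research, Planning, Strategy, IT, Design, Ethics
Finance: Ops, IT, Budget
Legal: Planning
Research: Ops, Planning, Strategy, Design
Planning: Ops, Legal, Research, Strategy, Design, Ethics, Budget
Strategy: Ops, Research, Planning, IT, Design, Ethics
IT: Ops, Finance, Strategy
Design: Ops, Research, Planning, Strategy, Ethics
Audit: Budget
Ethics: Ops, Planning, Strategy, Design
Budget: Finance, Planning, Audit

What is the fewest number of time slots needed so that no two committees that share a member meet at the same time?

5

Ops, Planning, Strategy, Design, Ethics are mutually in conflict, so at least 5 time slots are needed.
A valid assignment using 5 time slots: Ops=2, Finance=1, Legal=2, Research=5, Planning=1, Strategy=3, IT=4, Design=4, Audit=1, Ethics=5, Budget=2. Each listed conflict is separated.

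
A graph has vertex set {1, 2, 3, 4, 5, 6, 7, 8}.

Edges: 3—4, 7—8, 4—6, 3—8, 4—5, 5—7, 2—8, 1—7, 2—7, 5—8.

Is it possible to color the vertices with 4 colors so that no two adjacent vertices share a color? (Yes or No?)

Yes

The chromatic number is 3. 5, 7, 8 form a triangle, so at least 3 colors are needed.
One proper 3-coloring: 1=red, 2=green, 3=blue, 4=red, 5=green, 6=blue, 7=blue, 8=red.
Since 4 ≥ 3, a proper 4-coloring certainly exists.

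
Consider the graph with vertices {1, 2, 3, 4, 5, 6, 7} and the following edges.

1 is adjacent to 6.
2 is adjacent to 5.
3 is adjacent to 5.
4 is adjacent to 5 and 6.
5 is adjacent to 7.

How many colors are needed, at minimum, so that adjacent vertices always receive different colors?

2

4 and 5 are adjacent, so at least 2 colors are needed.
2 colors suffice: color a → {5, 6}; color b → {1, 2, 3, 4, 7}. Every edge joins two different colors.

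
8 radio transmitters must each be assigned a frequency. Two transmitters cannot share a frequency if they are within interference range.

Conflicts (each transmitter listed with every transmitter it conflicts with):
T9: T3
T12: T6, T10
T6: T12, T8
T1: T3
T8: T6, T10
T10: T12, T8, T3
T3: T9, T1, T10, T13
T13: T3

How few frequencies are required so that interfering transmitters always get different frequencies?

T10 and T3 conflict, so at least 2 frequencies are needed.
2 frequencies suffice: frequency 1 → {T12, T8, T3}; frequency 2 → {T9, T6, T1, T10, T13}. No two conflicting transmitters share a frequency.

2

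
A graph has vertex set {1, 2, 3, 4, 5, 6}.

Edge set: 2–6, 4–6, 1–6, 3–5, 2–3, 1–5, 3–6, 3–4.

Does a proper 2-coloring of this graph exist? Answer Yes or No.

3, 4, 6 are mutually adjacent, so at least 3 colors are needed.
So 2 colors are not enough.

No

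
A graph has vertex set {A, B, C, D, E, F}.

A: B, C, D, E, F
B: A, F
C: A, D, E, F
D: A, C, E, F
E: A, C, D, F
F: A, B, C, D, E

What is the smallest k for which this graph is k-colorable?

5

A, C, D, E, F are mutually adjacent (a clique of size 5), so at least 5 colors are needed.
A valid assignment using 5 colors: A=2, B=3, C=3, D=4, E=5, F=1. Every edge joins two different colors.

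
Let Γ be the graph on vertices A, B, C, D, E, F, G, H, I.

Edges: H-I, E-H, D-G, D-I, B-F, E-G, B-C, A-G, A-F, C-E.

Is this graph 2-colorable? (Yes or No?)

The cycle I-H-E-G-D-I has odd length 5, so it cannot be 2-colored; at least 3 colors are needed.
So 2 colors are not enough.

No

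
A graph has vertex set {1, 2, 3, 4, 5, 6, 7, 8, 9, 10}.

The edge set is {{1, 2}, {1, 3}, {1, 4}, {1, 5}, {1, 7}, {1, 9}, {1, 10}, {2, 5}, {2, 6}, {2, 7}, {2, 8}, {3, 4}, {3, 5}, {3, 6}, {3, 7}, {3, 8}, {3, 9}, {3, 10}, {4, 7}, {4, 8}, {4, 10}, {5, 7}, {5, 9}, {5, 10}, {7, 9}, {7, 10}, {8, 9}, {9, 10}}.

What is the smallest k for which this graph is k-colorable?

1, 3, 5, 7, 9, 10 are mutually adjacent (a clique of size 6), so at least 6 colors are needed.
6 colors suffice: color red → {2, 3}; color blue → {1, 6, 8}; color green → {7}; color yellow → {4, 9}; color purple → {5}; color orange → {10}. Each edge has distinct colors on its endpoints.

6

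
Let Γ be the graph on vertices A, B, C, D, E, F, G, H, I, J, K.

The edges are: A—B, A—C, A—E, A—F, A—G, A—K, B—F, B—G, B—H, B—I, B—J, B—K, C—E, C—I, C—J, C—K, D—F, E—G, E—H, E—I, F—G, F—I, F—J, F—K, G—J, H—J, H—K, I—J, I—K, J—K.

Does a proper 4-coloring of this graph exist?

B, F, I, J, K form a clique, so at least 5 colors are needed.
So 4 colors are not enough.

No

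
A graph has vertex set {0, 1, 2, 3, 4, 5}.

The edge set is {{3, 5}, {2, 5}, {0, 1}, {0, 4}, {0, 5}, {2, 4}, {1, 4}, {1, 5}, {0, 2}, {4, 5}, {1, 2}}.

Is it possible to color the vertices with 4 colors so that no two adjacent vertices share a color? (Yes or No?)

No

0, 1, 2, 4, 5 are pairwise adjacent (a clique of size 5), so at least 5 colors are needed.
So 4 colors are not enough.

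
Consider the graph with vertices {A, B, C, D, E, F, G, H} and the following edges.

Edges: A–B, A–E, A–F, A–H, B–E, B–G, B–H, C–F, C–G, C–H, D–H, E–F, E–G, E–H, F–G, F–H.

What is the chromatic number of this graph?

4

A, B, E, H form a clique, so at least 4 colors are needed.
One proper 4-coloring: A=4, B=3, C=2, D=2, E=2, F=3, G=1, H=1. Each edge has distinct colors on its endpoints.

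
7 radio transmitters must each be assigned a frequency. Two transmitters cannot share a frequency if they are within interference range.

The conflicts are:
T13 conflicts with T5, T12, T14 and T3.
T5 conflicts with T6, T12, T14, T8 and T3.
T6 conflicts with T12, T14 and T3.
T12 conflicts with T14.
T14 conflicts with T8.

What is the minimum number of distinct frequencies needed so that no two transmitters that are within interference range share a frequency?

4

T13, T5, T12, T14 all conflict with each other, so at least 4 frequencies are needed.
Using 4 frequencies: T13=4, T5=1, T6=4, T12=3, T14=2, T8=3, T3=2. Each listed conflict is separated.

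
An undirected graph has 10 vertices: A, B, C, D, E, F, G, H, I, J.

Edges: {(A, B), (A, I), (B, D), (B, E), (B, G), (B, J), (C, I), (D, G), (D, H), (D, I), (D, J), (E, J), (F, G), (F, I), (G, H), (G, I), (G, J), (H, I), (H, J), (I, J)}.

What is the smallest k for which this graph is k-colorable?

5

D, G, H, I, J are pairwise adjacent (a clique of size 5), so at least 5 colors are needed.
5 colors suffice: color red → {B, I}; color blue → {A, C, E, G}; color green → {F, J}; color yellow → {D}; color purple → {H}. Every edge joins two different colors.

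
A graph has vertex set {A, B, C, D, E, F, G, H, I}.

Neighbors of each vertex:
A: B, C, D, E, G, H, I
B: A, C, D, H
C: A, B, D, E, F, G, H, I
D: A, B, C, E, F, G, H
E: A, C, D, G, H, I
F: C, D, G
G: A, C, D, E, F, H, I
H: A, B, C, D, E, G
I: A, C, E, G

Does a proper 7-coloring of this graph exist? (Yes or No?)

Yes

The chromatic number is 6. A, C, D, E, G, H are pairwise adjacent (a clique of size 6), so at least 6 colors are needed.
6 colors suffice: color 1 → {C}; color 2 → {B, G}; color 3 → {A, F}; color 4 → {D, I}; color 5 → {H}; color 6 → {E}.
Since 7 ≥ 6, a proper 7-coloring certainly exists.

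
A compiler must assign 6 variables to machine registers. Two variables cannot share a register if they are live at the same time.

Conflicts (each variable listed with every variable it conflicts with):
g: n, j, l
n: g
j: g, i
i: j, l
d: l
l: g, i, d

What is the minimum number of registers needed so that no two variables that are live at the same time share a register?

g and j conflict, so at least 2 registers are needed.
2 registers suffice: register 1 → {g, i, d}; register 2 → {n, j, l}. No two conflicting variables share a register.

2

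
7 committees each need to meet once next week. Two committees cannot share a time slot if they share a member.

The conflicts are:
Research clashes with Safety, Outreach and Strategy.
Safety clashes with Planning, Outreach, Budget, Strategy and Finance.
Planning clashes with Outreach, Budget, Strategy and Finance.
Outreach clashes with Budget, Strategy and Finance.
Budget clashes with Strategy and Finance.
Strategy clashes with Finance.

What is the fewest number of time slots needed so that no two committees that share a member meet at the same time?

6

Safety, Planning, Outreach, Budget, Strategy, Finance pairwise conflict, so at least 6 time slots are needed.
Using 6 time slots: Research=4, Safety=2, Planning=5, Outreach=3, Budget=4, Strategy=1, Finance=6. No two conflicting committees share a time slot.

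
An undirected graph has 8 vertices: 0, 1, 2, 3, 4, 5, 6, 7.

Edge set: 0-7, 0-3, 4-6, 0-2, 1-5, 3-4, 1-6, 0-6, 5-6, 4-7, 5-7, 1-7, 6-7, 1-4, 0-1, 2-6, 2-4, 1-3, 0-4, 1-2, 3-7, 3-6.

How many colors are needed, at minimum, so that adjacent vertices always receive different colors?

0, 1, 3, 4, 6, 7 are mutually adjacent (a clique of size 6), so at least 6 colors are needed.
A valid assignment using 6 colors: 0=yellow, 1=blue, 2=green, 3=orange, 4=purple, 5=yellow, 6=red, 7=green. Each edge has distinct colors on its endpoints.

6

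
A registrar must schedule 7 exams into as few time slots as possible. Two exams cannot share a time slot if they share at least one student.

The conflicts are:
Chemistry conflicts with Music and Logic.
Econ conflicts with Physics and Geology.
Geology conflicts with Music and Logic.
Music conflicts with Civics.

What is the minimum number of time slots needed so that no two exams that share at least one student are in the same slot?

2

Econ and Geology conflict, so at least 2 time slots are needed.
Using 2 time slots: Chemistry=1, Econ=2, Physics=1, Geology=1, Music=2, Logic=2, Civics=1. Every pair that conflicts lands in different time slots.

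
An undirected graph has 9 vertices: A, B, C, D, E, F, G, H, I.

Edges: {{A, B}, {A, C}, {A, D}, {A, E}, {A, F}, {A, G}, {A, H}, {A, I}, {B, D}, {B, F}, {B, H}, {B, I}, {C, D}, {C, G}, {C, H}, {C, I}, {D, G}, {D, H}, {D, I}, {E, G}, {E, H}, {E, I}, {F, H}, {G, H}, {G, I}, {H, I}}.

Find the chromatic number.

6

A, C, D, G, H, I form a clique, so at least 6 colors are needed.
One proper 6-coloring: A=2, B=4, C=6, D=5, E=5, F=3, G=4, H=1, I=3. Each edge has distinct colors on its endpoints.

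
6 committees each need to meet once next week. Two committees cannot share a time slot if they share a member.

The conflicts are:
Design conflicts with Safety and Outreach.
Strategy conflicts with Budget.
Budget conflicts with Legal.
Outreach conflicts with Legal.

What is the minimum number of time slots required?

2

Outreach and Legal conflict, so at least 2 time slots are needed.
2 time slots suffice: time slot 1 → {Design, Strategy, Legal}; time slot 2 → {Safety, Budget, Outreach}. No two conflicting committees share a time slot.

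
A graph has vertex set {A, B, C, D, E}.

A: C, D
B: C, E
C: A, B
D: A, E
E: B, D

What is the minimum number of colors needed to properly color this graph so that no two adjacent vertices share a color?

3

The cycle B-E-D-A-C-B has odd length 5, so it cannot be 2-colored; at least 3 colors are needed.
3 colors suffice: color red → {C, D}; color blue → {A, E}; color green → {B}. Each edge has distinct colors on its endpoints.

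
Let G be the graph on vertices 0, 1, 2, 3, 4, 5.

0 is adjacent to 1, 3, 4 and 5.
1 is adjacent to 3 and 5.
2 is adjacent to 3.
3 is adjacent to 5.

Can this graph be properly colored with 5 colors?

Yes

The chromatic number is 4. 0, 1, 3, 5 form a clique, so at least 4 colors are needed.
4 colors suffice: 0=red, 1=green, 2=red, 3=blue, 4=blue, 5=yellow.
Since 5 ≥ 4, a proper 5-coloring certainly exists.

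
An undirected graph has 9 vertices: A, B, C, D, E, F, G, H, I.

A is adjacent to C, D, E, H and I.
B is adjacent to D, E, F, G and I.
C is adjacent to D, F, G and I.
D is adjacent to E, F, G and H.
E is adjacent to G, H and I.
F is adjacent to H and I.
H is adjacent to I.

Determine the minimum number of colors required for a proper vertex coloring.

A, E, H, I form a clique, so at least 4 colors are needed.
One proper 4-coloring: A=4, B=3, C=3, D=1, E=2, F=2, G=4, H=3, I=1. Each edge has distinct colors on its endpoints.

4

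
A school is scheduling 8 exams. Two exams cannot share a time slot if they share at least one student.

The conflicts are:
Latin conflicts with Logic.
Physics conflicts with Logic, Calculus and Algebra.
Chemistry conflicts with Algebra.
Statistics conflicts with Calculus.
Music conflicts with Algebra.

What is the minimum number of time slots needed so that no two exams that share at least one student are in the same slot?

2

Latin and Logic conflict, so at least 2 time slots are needed.
2 time slots suffice: time slot 1 → {Logic, Calculus, Algebra}; time slot 2 → {Latin, Physics, Chemistry, Statistics, Music}. Each listed conflict is separated.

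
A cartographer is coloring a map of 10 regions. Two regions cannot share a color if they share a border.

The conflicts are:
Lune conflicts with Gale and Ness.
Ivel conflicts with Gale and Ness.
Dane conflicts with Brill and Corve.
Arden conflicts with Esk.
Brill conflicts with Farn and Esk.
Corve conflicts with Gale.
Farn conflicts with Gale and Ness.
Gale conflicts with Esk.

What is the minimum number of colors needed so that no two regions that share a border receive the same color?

The cycle Dane-Brill-Farn-Gale-Corve-Dane has odd length 5, so it cannot be 2-colored; at least 3 colors are needed.
3 colors suffice: color 1 → {Arden, Brill, Gale, Ness}; color 2 → {Lune, Ivel, Dane, Farn, Esk}; color 3 → {Corve}. Each listed conflict is separated.

3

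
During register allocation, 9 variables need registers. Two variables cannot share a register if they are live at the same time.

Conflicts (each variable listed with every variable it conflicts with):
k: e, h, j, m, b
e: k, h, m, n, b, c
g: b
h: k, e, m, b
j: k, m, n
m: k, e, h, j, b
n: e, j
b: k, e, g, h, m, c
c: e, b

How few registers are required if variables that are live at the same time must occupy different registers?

5

k, e, h, m, b all conflict with each other, so at least 5 registers are needed.
Using 5 registers: k=3, e=2, g=2, h=5, j=1, m=4, n=3, b=1, c=3. Every pair that conflicts lands in different registers.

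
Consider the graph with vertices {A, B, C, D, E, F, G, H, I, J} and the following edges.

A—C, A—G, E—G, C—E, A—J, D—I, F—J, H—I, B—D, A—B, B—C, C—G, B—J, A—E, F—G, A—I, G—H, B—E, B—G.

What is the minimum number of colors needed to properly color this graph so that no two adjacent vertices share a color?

5

A, B, C, E, G are mutually adjacent (a clique of size 5), so at least 5 colors are needed.
A valid assignment using 5 colors: A=3, B=1, C=5, D=2, E=4, F=1, G=2, H=3, I=1, J=2. Every edge joins two different colors.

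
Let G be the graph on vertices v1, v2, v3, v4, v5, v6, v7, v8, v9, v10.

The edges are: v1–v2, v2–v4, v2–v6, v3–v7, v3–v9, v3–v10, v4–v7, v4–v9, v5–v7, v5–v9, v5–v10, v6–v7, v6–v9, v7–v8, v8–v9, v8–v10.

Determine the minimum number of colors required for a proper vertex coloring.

v8 and v9 are adjacent, so at least 2 colors are needed.
2 colors suffice: color 1 → {v2, v7, v9, v10}; color 2 → {v1, v3, v4, v5, v6, v8}. Each edge has distinct colors on its endpoints.

2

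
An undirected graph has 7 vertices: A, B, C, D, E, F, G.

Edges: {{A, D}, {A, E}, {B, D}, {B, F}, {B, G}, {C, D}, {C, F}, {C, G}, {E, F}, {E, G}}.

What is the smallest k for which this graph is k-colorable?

3

The cycle F-E-A-D-B-F has odd length 5, so it cannot be 2-colored; at least 3 colors are needed.
3 colors suffice: color 1 → {B, C, E}; color 2 → {D, F, G}; color 3 → {A}. No two adjacent vertices share a color.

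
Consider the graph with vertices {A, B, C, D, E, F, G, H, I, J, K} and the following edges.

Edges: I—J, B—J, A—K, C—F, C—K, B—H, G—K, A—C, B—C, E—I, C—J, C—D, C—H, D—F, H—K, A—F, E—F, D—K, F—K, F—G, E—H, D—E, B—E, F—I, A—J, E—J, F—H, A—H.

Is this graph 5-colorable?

The chromatic number is 5. A, C, F, H, K form a clique, so at least 5 colors are needed.
5 colors suffice: color red → {F, J}; color blue → {C, E, G}; color green → {D, H, I}; color yellow → {B, K}; color purple → {A}.
That is already a proper 5-coloring.

Yes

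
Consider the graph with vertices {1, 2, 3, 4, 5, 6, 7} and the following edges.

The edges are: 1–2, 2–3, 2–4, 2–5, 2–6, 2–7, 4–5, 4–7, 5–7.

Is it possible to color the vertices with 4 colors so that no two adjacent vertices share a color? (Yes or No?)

The chromatic number is 4. 2, 4, 5, 7 form a clique, so at least 4 colors are needed.
One proper 4-coloring: 1=b, 2=a, 3=b, 4=c, 5=d, 6=b, 7=b.
That is already a proper 4-coloring.

Yes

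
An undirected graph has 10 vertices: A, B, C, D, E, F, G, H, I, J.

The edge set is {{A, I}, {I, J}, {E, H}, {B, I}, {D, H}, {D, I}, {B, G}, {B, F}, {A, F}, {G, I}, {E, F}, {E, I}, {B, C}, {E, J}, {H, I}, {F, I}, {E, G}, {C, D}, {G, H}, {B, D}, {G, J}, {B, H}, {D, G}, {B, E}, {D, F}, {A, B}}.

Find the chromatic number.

5

B, D, G, H, I are pairwise adjacent (a clique of size 5), so at least 5 colors are needed.
One proper 5-coloring: A=green, B=red, C=blue, D=green, E=green, F=yellow, G=yellow, H=purple, I=blue, J=red. Every edge joins two different colors.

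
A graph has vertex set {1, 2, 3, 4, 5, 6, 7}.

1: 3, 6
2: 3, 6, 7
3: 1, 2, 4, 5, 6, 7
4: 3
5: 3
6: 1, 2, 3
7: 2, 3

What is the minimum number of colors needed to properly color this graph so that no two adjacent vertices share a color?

3

2, 3, 6 form a triangle, so at least 3 colors are needed.
One proper 3-coloring: 1=c, 2=c, 3=a, 4=b, 5=b, 6=b, 7=b. Each edge has distinct colors on its endpoints.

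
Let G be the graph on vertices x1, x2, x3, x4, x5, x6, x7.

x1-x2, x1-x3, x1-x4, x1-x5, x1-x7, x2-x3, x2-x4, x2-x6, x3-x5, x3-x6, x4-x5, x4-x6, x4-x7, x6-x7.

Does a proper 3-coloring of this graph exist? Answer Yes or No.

The chromatic number is 3. x2, x3, x6 form a triangle, so at least 3 colors are needed.
3 colors suffice: color 1 → {x1, x6}; color 2 → {x3, x4}; color 3 → {x2, x5, x7}.
That is already a proper 3-coloring.

Yes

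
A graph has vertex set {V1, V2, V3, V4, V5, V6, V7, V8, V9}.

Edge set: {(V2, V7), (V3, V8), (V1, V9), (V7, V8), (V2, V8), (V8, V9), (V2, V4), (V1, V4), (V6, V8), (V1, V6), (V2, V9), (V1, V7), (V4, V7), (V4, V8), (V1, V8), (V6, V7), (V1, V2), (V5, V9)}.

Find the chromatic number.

5

V1, V2, V4, V7, V8 form a clique, so at least 5 colors are needed.
5 colors suffice: color 1 → {V5, V8}; color 2 → {V1, V3}; color 3 → {V7, V9}; color 4 → {V2, V6}; color 5 → {V4}. Each edge has distinct colors on its endpoints.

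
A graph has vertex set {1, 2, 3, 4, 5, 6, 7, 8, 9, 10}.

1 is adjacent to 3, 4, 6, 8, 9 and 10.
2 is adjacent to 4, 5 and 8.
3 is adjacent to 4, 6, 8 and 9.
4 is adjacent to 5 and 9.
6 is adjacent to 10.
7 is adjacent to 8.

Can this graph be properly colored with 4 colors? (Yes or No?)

Yes

The chromatic number is 4. 1, 3, 4, 9 form a clique, so at least 4 colors are needed.
One proper 4-coloring: 1=red, 2=red, 3=blue, 4=green, 5=blue, 6=green, 7=red, 8=green, 9=yellow, 10=blue.
That is already a proper 4-coloring.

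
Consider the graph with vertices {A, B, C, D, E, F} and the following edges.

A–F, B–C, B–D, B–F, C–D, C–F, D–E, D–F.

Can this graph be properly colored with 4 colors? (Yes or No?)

Yes

The chromatic number is 4. B, C, D, F are mutually adjacent (a clique of size 4), so at least 4 colors are needed.
4 colors suffice: A=red, B=yellow, C=green, D=red, E=blue, F=blue.
That is already a proper 4-coloring.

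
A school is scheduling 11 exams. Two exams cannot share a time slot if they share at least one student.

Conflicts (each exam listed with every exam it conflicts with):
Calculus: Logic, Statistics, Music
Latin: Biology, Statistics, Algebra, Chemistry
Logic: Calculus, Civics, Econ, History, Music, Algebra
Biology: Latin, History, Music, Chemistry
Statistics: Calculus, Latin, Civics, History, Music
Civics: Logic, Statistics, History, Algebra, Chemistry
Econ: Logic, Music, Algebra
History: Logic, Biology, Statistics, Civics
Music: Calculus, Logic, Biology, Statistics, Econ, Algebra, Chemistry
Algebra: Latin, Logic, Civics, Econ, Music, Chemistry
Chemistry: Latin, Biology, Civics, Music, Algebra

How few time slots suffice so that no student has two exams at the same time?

4

Logic, Econ, Music, Algebra all conflict with each other, so at least 4 time slots are needed.
4 time slots suffice: time slot 1 → {Latin, Civics, Music}; time slot 2 → {Logic, Statistics, Chemistry}; time slot 3 → {Calculus, History, Algebra}; time slot 4 → {Biology, Econ}. No two conflicting exams share a time slot.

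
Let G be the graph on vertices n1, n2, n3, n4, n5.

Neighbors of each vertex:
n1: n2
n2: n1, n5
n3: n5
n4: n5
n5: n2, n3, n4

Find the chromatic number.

n3 and n5 are adjacent, so at least 2 colors are needed.
2 colors suffice: color 1 → {n1, n5}; color 2 → {n2, n3, n4}. Each edge has distinct colors on its endpoints.

2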